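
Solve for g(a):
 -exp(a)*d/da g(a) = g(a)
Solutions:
 g(a) = C1*exp(exp(-a))


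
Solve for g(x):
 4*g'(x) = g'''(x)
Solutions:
 g(x) = C1 + C2*exp(-2*x) + C3*exp(2*x)


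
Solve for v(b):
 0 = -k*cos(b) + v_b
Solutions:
 v(b) = C1 + k*sin(b)


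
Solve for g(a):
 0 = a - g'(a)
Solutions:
 g(a) = C1 + a^2/2


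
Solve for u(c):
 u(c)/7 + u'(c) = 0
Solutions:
 u(c) = C1*exp(-c/7)


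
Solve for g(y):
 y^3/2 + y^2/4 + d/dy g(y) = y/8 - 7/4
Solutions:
 g(y) = C1 - y^4/8 - y^3/12 + y^2/16 - 7*y/4


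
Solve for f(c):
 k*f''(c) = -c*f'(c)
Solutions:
 f(c) = C1 + C2*sqrt(k)*erf(sqrt(2)*c*sqrt(1/k)/2)


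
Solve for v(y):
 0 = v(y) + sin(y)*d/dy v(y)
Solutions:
 v(y) = C1*sqrt(cos(y) + 1)/sqrt(cos(y) - 1)


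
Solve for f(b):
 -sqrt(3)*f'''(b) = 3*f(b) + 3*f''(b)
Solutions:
 f(b) = C1*exp(b*(-4*sqrt(3) + 2*2^(1/3)*3^(2/3)/(3*sqrt(39) + 11*sqrt(3))^(1/3) + 2^(2/3)*3^(1/3)*(3*sqrt(39) + 11*sqrt(3))^(1/3))/12)*sin(2^(1/3)*3^(1/6)*b*(-2^(1/3)*3^(2/3)*(3*sqrt(39) + 11*sqrt(3))^(1/3) + 6/(3*sqrt(39) + 11*sqrt(3))^(1/3))/12) + C2*exp(b*(-4*sqrt(3) + 2*2^(1/3)*3^(2/3)/(3*sqrt(39) + 11*sqrt(3))^(1/3) + 2^(2/3)*3^(1/3)*(3*sqrt(39) + 11*sqrt(3))^(1/3))/12)*cos(2^(1/3)*3^(1/6)*b*(-2^(1/3)*3^(2/3)*(3*sqrt(39) + 11*sqrt(3))^(1/3) + 6/(3*sqrt(39) + 11*sqrt(3))^(1/3))/12) + C3*exp(-b*(2*2^(1/3)*3^(2/3)/(3*sqrt(39) + 11*sqrt(3))^(1/3) + 2*sqrt(3) + 2^(2/3)*3^(1/3)*(3*sqrt(39) + 11*sqrt(3))^(1/3))/6)


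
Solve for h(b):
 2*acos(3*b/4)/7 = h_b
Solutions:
 h(b) = C1 + 2*b*acos(3*b/4)/7 - 2*sqrt(16 - 9*b^2)/21


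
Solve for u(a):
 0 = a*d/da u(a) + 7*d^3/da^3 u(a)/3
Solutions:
 u(a) = C1 + Integral(C2*airyai(-3^(1/3)*7^(2/3)*a/7) + C3*airybi(-3^(1/3)*7^(2/3)*a/7), a)


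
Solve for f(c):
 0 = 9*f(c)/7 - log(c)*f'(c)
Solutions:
 f(c) = C1*exp(9*li(c)/7)


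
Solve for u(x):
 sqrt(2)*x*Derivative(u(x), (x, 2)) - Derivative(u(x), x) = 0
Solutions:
 u(x) = C1 + C2*x^(sqrt(2)/2 + 1)


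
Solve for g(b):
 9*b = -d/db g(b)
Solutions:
 g(b) = C1 - 9*b^2/2


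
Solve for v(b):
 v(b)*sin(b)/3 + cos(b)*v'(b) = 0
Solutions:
 v(b) = C1*cos(b)^(1/3)


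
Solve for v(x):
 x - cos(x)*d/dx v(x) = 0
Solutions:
 v(x) = C1 + Integral(x/cos(x), x)


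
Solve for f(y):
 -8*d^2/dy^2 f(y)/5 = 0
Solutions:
 f(y) = C1 + C2*y


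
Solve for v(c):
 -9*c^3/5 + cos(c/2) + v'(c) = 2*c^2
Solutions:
 v(c) = C1 + 9*c^4/20 + 2*c^3/3 - 2*sin(c/2)


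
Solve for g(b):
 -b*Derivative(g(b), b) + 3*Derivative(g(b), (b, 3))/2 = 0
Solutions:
 g(b) = C1 + Integral(C2*airyai(2^(1/3)*3^(2/3)*b/3) + C3*airybi(2^(1/3)*3^(2/3)*b/3), b)


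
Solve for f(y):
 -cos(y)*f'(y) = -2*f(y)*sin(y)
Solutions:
 f(y) = C1/cos(y)^2


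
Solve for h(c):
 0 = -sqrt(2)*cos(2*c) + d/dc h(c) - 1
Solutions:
 h(c) = C1 + c + sqrt(2)*sin(2*c)/2


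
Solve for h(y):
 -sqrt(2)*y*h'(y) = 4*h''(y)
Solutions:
 h(y) = C1 + C2*erf(2^(3/4)*y/4)


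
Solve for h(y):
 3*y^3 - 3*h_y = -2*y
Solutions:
 h(y) = C1 + y^4/4 + y^2/3


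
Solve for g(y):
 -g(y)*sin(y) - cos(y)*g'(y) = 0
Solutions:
 g(y) = C1*cos(y)


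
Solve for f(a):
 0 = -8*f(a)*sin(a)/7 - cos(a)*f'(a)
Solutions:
 f(a) = C1*cos(a)^(8/7)


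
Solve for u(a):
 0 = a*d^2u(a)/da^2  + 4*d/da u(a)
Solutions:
 u(a) = C1 + C2/a^3


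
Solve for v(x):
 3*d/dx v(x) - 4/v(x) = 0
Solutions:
 v(x) = -sqrt(C1 + 24*x)/3
 v(x) = sqrt(C1 + 24*x)/3


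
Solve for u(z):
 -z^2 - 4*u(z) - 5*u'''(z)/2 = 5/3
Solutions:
 u(z) = C3*exp(-2*5^(2/3)*z/5) - z^2/4 + (C1*sin(sqrt(3)*5^(2/3)*z/5) + C2*cos(sqrt(3)*5^(2/3)*z/5))*exp(5^(2/3)*z/5) - 5/12


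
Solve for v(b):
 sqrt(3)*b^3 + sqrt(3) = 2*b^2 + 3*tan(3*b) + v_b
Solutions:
 v(b) = C1 + sqrt(3)*b^4/4 - 2*b^3/3 + sqrt(3)*b + log(cos(3*b))


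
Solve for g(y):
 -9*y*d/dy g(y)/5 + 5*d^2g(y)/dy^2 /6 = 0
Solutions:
 g(y) = C1 + C2*erfi(3*sqrt(3)*y/5)


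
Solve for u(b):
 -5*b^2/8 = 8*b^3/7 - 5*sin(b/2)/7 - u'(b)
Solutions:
 u(b) = C1 + 2*b^4/7 + 5*b^3/24 + 10*cos(b/2)/7


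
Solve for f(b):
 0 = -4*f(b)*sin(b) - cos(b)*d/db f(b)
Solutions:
 f(b) = C1*cos(b)^4


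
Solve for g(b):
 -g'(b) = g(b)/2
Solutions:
 g(b) = C1*exp(-b/2)


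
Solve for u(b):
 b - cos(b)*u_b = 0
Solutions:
 u(b) = C1 + Integral(b/cos(b), b)


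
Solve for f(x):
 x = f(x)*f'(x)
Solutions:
 f(x) = -sqrt(C1 + x^2)
 f(x) = sqrt(C1 + x^2)


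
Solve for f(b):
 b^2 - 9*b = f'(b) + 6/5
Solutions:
 f(b) = C1 + b^3/3 - 9*b^2/2 - 6*b/5


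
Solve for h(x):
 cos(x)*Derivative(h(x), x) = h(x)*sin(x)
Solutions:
 h(x) = C1/cos(x)


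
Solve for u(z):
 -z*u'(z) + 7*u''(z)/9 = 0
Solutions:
 u(z) = C1 + C2*erfi(3*sqrt(14)*z/14)


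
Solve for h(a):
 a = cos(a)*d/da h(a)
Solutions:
 h(a) = C1 + Integral(a/cos(a), a)


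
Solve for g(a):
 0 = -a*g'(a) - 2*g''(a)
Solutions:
 g(a) = C1 + C2*erf(a/2)


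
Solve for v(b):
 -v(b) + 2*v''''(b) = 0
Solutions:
 v(b) = C1*exp(-2^(3/4)*b/2) + C2*exp(2^(3/4)*b/2) + C3*sin(2^(3/4)*b/2) + C4*cos(2^(3/4)*b/2)


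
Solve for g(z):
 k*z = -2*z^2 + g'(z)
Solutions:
 g(z) = C1 + k*z^2/2 + 2*z^3/3


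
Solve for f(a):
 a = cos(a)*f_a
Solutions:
 f(a) = C1 + Integral(a/cos(a), a)


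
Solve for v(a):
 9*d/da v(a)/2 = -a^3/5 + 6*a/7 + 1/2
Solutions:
 v(a) = C1 - a^4/90 + 2*a^2/21 + a/9


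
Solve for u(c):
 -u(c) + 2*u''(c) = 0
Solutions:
 u(c) = C1*exp(-sqrt(2)*c/2) + C2*exp(sqrt(2)*c/2)


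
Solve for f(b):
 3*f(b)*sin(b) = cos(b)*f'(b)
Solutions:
 f(b) = C1/cos(b)^3


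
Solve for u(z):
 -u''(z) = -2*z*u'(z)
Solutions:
 u(z) = C1 + C2*erfi(z)


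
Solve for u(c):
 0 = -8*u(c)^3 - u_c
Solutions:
 u(c) = -sqrt(2)*sqrt(-1/(C1 - 8*c))/2
 u(c) = sqrt(2)*sqrt(-1/(C1 - 8*c))/2


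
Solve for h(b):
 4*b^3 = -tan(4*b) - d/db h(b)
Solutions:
 h(b) = C1 - b^4 + log(cos(4*b))/4


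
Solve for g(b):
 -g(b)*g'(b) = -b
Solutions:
 g(b) = -sqrt(C1 + b^2)
 g(b) = sqrt(C1 + b^2)


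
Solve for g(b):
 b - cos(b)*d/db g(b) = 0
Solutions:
 g(b) = C1 + Integral(b/cos(b), b)


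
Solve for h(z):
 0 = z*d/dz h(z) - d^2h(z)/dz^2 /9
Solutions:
 h(z) = C1 + C2*erfi(3*sqrt(2)*z/2)


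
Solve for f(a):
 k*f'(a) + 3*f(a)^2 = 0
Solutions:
 f(a) = k/(C1*k + 3*a)


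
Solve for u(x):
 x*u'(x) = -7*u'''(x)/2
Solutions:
 u(x) = C1 + Integral(C2*airyai(-2^(1/3)*7^(2/3)*x/7) + C3*airybi(-2^(1/3)*7^(2/3)*x/7), x)


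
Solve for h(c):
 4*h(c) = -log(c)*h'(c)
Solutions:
 h(c) = C1*exp(-4*li(c))


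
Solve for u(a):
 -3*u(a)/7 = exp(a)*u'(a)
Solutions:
 u(a) = C1*exp(3*exp(-a)/7)


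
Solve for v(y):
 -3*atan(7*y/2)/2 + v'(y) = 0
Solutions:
 v(y) = C1 + 3*y*atan(7*y/2)/2 - 3*log(49*y^2 + 4)/14


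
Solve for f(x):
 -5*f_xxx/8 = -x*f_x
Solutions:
 f(x) = C1 + Integral(C2*airyai(2*5^(2/3)*x/5) + C3*airybi(2*5^(2/3)*x/5), x)


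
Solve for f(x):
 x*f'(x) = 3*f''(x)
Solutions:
 f(x) = C1 + C2*erfi(sqrt(6)*x/6)


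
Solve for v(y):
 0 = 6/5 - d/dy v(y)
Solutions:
 v(y) = C1 + 6*y/5


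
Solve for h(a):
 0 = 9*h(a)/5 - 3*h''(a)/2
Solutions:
 h(a) = C1*exp(-sqrt(30)*a/5) + C2*exp(sqrt(30)*a/5)


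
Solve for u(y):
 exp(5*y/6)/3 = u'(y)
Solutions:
 u(y) = C1 + 2*exp(5*y/6)/5


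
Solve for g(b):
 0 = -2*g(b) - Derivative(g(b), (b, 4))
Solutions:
 g(b) = (C1*sin(2^(3/4)*b/2) + C2*cos(2^(3/4)*b/2))*exp(-2^(3/4)*b/2) + (C3*sin(2^(3/4)*b/2) + C4*cos(2^(3/4)*b/2))*exp(2^(3/4)*b/2)


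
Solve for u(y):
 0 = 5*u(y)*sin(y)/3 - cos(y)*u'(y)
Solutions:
 u(y) = C1/cos(y)^(5/3)


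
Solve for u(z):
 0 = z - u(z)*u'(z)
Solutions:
 u(z) = -sqrt(C1 + z^2)
 u(z) = sqrt(C1 + z^2)


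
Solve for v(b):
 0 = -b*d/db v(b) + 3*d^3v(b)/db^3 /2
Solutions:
 v(b) = C1 + Integral(C2*airyai(2^(1/3)*3^(2/3)*b/3) + C3*airybi(2^(1/3)*3^(2/3)*b/3), b)


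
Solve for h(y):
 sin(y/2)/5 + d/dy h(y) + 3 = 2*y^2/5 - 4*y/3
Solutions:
 h(y) = C1 + 2*y^3/15 - 2*y^2/3 - 3*y + 2*cos(y/2)/5


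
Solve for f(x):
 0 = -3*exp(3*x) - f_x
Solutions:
 f(x) = C1 - exp(3*x)


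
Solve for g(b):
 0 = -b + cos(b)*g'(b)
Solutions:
 g(b) = C1 + Integral(b/cos(b), b)


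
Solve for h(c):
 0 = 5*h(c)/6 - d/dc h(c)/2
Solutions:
 h(c) = C1*exp(5*c/3)


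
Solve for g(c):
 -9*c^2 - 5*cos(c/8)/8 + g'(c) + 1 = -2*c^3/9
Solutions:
 g(c) = C1 - c^4/18 + 3*c^3 - c + 5*sin(c/8)


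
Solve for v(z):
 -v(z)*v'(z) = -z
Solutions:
 v(z) = -sqrt(C1 + z^2)
 v(z) = sqrt(C1 + z^2)


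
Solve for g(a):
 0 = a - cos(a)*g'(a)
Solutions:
 g(a) = C1 + Integral(a/cos(a), a)


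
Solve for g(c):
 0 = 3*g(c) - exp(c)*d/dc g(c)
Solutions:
 g(c) = C1*exp(-3*exp(-c))


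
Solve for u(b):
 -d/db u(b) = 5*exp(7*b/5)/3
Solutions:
 u(b) = C1 - 25*exp(7*b/5)/21


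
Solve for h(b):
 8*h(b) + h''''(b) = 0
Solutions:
 h(b) = (C1*sin(2^(1/4)*b) + C2*cos(2^(1/4)*b))*exp(-2^(1/4)*b) + (C3*sin(2^(1/4)*b) + C4*cos(2^(1/4)*b))*exp(2^(1/4)*b)


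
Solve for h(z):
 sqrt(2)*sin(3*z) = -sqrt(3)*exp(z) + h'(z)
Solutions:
 h(z) = C1 + sqrt(3)*exp(z) - sqrt(2)*cos(3*z)/3


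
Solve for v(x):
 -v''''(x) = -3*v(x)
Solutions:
 v(x) = C1*exp(-3^(1/4)*x) + C2*exp(3^(1/4)*x) + C3*sin(3^(1/4)*x) + C4*cos(3^(1/4)*x)


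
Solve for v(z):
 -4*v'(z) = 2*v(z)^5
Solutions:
 v(z) = -I*(1/(C1 + 2*z))^(1/4)
 v(z) = I*(1/(C1 + 2*z))^(1/4)
 v(z) = -(1/(C1 + 2*z))^(1/4)
 v(z) = (1/(C1 + 2*z))^(1/4)


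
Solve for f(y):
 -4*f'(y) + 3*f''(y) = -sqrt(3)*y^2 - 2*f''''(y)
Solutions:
 f(y) = C1 + C2*exp(y*(-2*(1 + 3*sqrt(2)/4)^(1/3) + (1 + 3*sqrt(2)/4)^(-1/3))/4)*sin(sqrt(3)*y*((1 + 3*sqrt(2)/4)^(-1/3) + 2*(1 + 3*sqrt(2)/4)^(1/3))/4) + C3*exp(y*(-2*(1 + 3*sqrt(2)/4)^(1/3) + (1 + 3*sqrt(2)/4)^(-1/3))/4)*cos(sqrt(3)*y*((1 + 3*sqrt(2)/4)^(-1/3) + 2*(1 + 3*sqrt(2)/4)^(1/3))/4) + C4*exp(y*(-1/(2*(1 + 3*sqrt(2)/4)^(1/3)) + (1 + 3*sqrt(2)/4)^(1/3))) + sqrt(3)*y^3/12 + 3*sqrt(3)*y^2/16 + 9*sqrt(3)*y/32


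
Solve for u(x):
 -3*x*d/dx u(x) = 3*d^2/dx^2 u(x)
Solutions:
 u(x) = C1 + C2*erf(sqrt(2)*x/2)


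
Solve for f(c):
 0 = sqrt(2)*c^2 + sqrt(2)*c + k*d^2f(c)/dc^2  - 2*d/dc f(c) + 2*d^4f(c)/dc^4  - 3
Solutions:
 f(c) = C1 + C2*exp(c*(-2*k/((-6^(1/3) + 2^(1/3)*3^(5/6)*I)*(sqrt(6)*sqrt(k^3 + 54) + 18)^(1/3)) - 6^(1/3)*(sqrt(6)*sqrt(k^3 + 54) + 18)^(1/3)/12 + 2^(1/3)*3^(5/6)*I*(sqrt(6)*sqrt(k^3 + 54) + 18)^(1/3)/12)) + C3*exp(c*(2*k/((6^(1/3) + 2^(1/3)*3^(5/6)*I)*(sqrt(6)*sqrt(k^3 + 54) + 18)^(1/3)) - 6^(1/3)*(sqrt(6)*sqrt(k^3 + 54) + 18)^(1/3)/12 - 2^(1/3)*3^(5/6)*I*(sqrt(6)*sqrt(k^3 + 54) + 18)^(1/3)/12)) + C4*exp(6^(1/3)*c*(-6^(1/3)*k/(sqrt(6)*sqrt(k^3 + 54) + 18)^(1/3) + (sqrt(6)*sqrt(k^3 + 54) + 18)^(1/3))/6) + sqrt(2)*c^3/6 + sqrt(2)*c^2*k/4 + sqrt(2)*c^2/4 + sqrt(2)*c*k^2/4 + sqrt(2)*c*k/4 - 3*c/2


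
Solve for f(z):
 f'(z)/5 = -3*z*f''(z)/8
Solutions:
 f(z) = C1 + C2*z^(7/15)


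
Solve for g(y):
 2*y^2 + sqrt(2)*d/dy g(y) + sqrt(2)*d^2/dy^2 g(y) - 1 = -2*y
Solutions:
 g(y) = C1 + C2*exp(-y) - sqrt(2)*y^3/3 + sqrt(2)*y^2/2 - sqrt(2)*y/2


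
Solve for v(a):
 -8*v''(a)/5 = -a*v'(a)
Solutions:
 v(a) = C1 + C2*erfi(sqrt(5)*a/4)


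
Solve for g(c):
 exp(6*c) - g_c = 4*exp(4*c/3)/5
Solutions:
 g(c) = C1 - 3*exp(4*c/3)/5 + exp(6*c)/6


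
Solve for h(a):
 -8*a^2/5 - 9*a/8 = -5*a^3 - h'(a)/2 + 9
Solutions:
 h(a) = C1 - 5*a^4/2 + 16*a^3/15 + 9*a^2/8 + 18*a


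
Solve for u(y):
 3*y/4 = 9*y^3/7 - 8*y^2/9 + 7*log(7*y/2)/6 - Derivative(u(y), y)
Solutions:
 u(y) = C1 + 9*y^4/28 - 8*y^3/27 - 3*y^2/8 + 7*y*log(y)/6 - 7*y/6 - 7*y*log(2)/6 + 7*y*log(7)/6


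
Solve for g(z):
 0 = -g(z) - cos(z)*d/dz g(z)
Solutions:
 g(z) = C1*sqrt(sin(z) - 1)/sqrt(sin(z) + 1)


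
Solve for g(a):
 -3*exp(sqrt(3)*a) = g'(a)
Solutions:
 g(a) = C1 - sqrt(3)*exp(sqrt(3)*a)


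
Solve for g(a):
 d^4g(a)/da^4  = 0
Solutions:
 g(a) = C1 + C2*a + C3*a^2 + C4*a^3


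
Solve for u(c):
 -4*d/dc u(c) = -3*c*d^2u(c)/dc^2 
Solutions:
 u(c) = C1 + C2*c^(7/3)


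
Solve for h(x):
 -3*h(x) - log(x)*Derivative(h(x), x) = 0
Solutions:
 h(x) = C1*exp(-3*li(x))


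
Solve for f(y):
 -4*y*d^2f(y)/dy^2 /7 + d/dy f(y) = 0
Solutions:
 f(y) = C1 + C2*y^(11/4)


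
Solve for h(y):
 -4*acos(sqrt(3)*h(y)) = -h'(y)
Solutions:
 Integral(1/acos(sqrt(3)*_y), (_y, h(y))) = C1 + 4*y


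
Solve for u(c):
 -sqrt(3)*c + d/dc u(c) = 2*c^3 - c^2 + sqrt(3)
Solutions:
 u(c) = C1 + c^4/2 - c^3/3 + sqrt(3)*c^2/2 + sqrt(3)*c


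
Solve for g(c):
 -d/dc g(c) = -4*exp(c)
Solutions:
 g(c) = C1 + 4*exp(c)


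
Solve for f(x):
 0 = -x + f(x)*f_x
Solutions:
 f(x) = -sqrt(C1 + x^2)
 f(x) = sqrt(C1 + x^2)


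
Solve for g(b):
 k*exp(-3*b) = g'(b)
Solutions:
 g(b) = C1 - k*exp(-3*b)/3


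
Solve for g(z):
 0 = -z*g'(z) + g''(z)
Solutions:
 g(z) = C1 + C2*erfi(sqrt(2)*z/2)


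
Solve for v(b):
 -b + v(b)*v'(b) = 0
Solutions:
 v(b) = -sqrt(C1 + b^2)
 v(b) = sqrt(C1 + b^2)


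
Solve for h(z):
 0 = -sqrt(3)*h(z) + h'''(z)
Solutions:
 h(z) = C3*exp(3^(1/6)*z) + (C1*sin(3^(2/3)*z/2) + C2*cos(3^(2/3)*z/2))*exp(-3^(1/6)*z/2)


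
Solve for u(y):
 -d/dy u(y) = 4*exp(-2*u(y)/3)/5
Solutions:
 u(y) = 3*log(-sqrt(C1 - 4*y)) - 3*log(15) + 3*log(30)/2
 u(y) = 3*log(C1 - 4*y)/2 - 3*log(15) + 3*log(30)/2


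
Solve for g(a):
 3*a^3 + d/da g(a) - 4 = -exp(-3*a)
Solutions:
 g(a) = C1 - 3*a^4/4 + 4*a + exp(-3*a)/3


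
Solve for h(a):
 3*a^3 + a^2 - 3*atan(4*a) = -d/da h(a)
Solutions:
 h(a) = C1 - 3*a^4/4 - a^3/3 + 3*a*atan(4*a) - 3*log(16*a^2 + 1)/8


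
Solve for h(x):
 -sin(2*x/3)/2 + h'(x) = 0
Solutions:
 h(x) = C1 - 3*cos(2*x/3)/4


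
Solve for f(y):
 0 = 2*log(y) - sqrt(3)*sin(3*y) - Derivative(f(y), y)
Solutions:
 f(y) = C1 + 2*y*log(y) - 2*y + sqrt(3)*cos(3*y)/3


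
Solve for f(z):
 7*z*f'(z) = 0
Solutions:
 f(z) = C1


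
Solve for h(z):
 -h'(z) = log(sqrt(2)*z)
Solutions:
 h(z) = C1 - z*log(z) - z*log(2)/2 + z


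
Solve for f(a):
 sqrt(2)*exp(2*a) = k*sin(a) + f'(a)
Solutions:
 f(a) = C1 + k*cos(a) + sqrt(2)*exp(2*a)/2


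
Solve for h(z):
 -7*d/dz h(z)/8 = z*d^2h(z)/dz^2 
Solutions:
 h(z) = C1 + C2*z^(1/8)


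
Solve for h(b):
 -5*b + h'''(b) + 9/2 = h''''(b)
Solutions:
 h(b) = C1 + C2*b + C3*b^2 + C4*exp(b) + 5*b^4/24 + b^3/12


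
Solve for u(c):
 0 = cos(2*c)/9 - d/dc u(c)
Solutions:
 u(c) = C1 + sin(2*c)/18


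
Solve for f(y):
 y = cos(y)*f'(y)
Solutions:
 f(y) = C1 + Integral(y/cos(y), y)


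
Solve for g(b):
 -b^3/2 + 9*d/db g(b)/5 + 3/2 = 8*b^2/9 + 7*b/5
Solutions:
 g(b) = C1 + 5*b^4/72 + 40*b^3/243 + 7*b^2/18 - 5*b/6


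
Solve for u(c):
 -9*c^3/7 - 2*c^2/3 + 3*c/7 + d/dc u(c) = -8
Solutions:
 u(c) = C1 + 9*c^4/28 + 2*c^3/9 - 3*c^2/14 - 8*c


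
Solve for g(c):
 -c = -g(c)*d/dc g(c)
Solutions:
 g(c) = -sqrt(C1 + c^2)
 g(c) = sqrt(C1 + c^2)


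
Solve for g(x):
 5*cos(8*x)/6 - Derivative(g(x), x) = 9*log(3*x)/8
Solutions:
 g(x) = C1 - 9*x*log(x)/8 - 9*x*log(3)/8 + 9*x/8 + 5*sin(8*x)/48


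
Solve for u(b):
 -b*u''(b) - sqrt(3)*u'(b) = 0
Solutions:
 u(b) = C1 + C2*b^(1 - sqrt(3))


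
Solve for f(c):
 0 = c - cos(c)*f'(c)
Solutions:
 f(c) = C1 + Integral(c/cos(c), c)


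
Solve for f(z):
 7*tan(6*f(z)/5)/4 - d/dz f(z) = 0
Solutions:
 f(z) = -5*asin(C1*exp(21*z/10))/6 + 5*pi/6
 f(z) = 5*asin(C1*exp(21*z/10))/6


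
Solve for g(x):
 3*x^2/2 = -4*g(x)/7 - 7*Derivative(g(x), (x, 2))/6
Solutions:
 g(x) = C1*sin(2*sqrt(6)*x/7) + C2*cos(2*sqrt(6)*x/7) - 21*x^2/8 + 343/32


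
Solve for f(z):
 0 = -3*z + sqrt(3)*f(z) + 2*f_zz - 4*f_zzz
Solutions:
 f(z) = C1*exp(z*(-(1 + 27*sqrt(3) + sqrt(-1 + (1 + 27*sqrt(3))^2))^(1/3) - 1/(1 + 27*sqrt(3) + sqrt(-1 + (1 + 27*sqrt(3))^2))^(1/3) + 2)/12)*sin(sqrt(3)*z*(-(1 + 27*sqrt(3) + sqrt(-1 + (1 + 27*sqrt(3))^2))^(1/3) + (1 + 27*sqrt(3) + sqrt(-1 + (1 + 27*sqrt(3))^2))^(-1/3))/12) + C2*exp(z*(-(1 + 27*sqrt(3) + sqrt(-1 + (1 + 27*sqrt(3))^2))^(1/3) - 1/(1 + 27*sqrt(3) + sqrt(-1 + (1 + 27*sqrt(3))^2))^(1/3) + 2)/12)*cos(sqrt(3)*z*(-(1 + 27*sqrt(3) + sqrt(-1 + (1 + 27*sqrt(3))^2))^(1/3) + (1 + 27*sqrt(3) + sqrt(-1 + (1 + 27*sqrt(3))^2))^(-1/3))/12) + C3*exp(z*((1 + 27*sqrt(3) + sqrt(-1 + (1 + 27*sqrt(3))^2))^(-1/3) + 1 + (1 + 27*sqrt(3) + sqrt(-1 + (1 + 27*sqrt(3))^2))^(1/3))/6) + sqrt(3)*z


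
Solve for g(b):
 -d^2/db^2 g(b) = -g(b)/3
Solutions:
 g(b) = C1*exp(-sqrt(3)*b/3) + C2*exp(sqrt(3)*b/3)


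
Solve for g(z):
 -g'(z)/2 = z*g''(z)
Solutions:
 g(z) = C1 + C2*sqrt(z)


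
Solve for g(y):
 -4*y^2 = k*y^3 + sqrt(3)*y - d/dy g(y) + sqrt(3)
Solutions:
 g(y) = C1 + k*y^4/4 + 4*y^3/3 + sqrt(3)*y^2/2 + sqrt(3)*y


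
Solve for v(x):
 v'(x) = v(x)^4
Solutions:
 v(x) = (-1/(C1 + 3*x))^(1/3)
 v(x) = (-1/(C1 + x))^(1/3)*(-3^(2/3) - 3*3^(1/6)*I)/6
 v(x) = (-1/(C1 + x))^(1/3)*(-3^(2/3) + 3*3^(1/6)*I)/6


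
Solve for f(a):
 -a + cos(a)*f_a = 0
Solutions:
 f(a) = C1 + Integral(a/cos(a), a)


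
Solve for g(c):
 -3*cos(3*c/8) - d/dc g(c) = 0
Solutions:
 g(c) = C1 - 8*sin(3*c/8)


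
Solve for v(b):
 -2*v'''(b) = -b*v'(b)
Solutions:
 v(b) = C1 + Integral(C2*airyai(2^(2/3)*b/2) + C3*airybi(2^(2/3)*b/2), b)


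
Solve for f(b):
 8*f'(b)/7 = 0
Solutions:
 f(b) = C1


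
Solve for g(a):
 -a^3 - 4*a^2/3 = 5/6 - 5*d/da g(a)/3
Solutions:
 g(a) = C1 + 3*a^4/20 + 4*a^3/15 + a/2


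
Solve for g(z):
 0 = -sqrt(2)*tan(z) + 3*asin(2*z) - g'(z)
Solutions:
 g(z) = C1 + 3*z*asin(2*z) + 3*sqrt(1 - 4*z^2)/2 + sqrt(2)*log(cos(z))


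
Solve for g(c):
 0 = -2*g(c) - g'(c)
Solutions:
 g(c) = C1*exp(-2*c)


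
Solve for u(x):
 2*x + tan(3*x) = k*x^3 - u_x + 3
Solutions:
 u(x) = C1 + k*x^4/4 - x^2 + 3*x + log(cos(3*x))/3


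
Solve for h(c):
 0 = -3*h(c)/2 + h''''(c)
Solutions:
 h(c) = C1*exp(-2^(3/4)*3^(1/4)*c/2) + C2*exp(2^(3/4)*3^(1/4)*c/2) + C3*sin(2^(3/4)*3^(1/4)*c/2) + C4*cos(2^(3/4)*3^(1/4)*c/2)


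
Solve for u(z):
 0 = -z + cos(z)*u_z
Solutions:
 u(z) = C1 + Integral(z/cos(z), z)


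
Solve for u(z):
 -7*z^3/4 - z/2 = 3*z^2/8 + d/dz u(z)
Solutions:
 u(z) = C1 - 7*z^4/16 - z^3/8 - z^2/4


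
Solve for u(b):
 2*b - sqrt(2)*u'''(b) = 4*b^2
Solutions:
 u(b) = C1 + C2*b + C3*b^2 - sqrt(2)*b^5/30 + sqrt(2)*b^4/24


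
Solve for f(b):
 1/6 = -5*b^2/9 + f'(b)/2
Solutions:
 f(b) = C1 + 10*b^3/27 + b/3


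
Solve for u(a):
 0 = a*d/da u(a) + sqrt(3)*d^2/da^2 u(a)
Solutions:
 u(a) = C1 + C2*erf(sqrt(2)*3^(3/4)*a/6)


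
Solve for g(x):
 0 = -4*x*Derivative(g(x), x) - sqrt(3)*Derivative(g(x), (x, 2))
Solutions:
 g(x) = C1 + C2*erf(sqrt(2)*3^(3/4)*x/3)


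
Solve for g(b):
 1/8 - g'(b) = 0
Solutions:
 g(b) = C1 + b/8


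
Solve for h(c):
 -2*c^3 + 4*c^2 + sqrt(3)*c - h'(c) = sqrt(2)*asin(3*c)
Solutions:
 h(c) = C1 - c^4/2 + 4*c^3/3 + sqrt(3)*c^2/2 - sqrt(2)*(c*asin(3*c) + sqrt(1 - 9*c^2)/3)


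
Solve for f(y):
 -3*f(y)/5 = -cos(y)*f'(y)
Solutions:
 f(y) = C1*(sin(y) + 1)^(3/10)/(sin(y) - 1)^(3/10)


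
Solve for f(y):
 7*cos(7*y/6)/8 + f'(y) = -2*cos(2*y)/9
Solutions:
 f(y) = C1 - 3*sin(7*y/6)/4 - sin(2*y)/9


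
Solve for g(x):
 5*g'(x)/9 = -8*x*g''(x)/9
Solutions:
 g(x) = C1 + C2*x^(3/8)


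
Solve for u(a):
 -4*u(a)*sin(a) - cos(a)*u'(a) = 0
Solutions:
 u(a) = C1*cos(a)^4


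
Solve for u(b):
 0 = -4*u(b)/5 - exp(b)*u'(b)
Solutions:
 u(b) = C1*exp(4*exp(-b)/5)


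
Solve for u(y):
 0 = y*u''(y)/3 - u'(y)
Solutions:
 u(y) = C1 + C2*y^4


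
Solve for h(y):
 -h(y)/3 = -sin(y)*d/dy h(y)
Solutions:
 h(y) = C1*(cos(y) - 1)^(1/6)/(cos(y) + 1)^(1/6)


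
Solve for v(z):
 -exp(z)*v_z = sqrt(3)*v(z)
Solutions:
 v(z) = C1*exp(sqrt(3)*exp(-z))


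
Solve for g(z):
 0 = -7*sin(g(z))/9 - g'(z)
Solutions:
 7*z/9 + log(cos(g(z)) - 1)/2 - log(cos(g(z)) + 1)/2 = C1


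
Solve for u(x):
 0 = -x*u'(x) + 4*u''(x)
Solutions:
 u(x) = C1 + C2*erfi(sqrt(2)*x/4)


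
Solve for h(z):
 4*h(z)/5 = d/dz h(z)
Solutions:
 h(z) = C1*exp(4*z/5)


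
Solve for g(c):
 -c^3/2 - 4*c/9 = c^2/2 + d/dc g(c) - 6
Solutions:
 g(c) = C1 - c^4/8 - c^3/6 - 2*c^2/9 + 6*c


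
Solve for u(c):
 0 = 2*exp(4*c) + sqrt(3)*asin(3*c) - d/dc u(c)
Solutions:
 u(c) = C1 + sqrt(3)*(c*asin(3*c) + sqrt(1 - 9*c^2)/3) + exp(4*c)/2


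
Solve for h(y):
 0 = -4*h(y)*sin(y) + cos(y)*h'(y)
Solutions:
 h(y) = C1/cos(y)^4


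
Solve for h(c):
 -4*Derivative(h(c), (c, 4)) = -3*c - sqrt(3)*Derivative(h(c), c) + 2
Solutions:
 h(c) = C1 + C4*exp(2^(1/3)*3^(1/6)*c/2) - sqrt(3)*c^2/2 + 2*sqrt(3)*c/3 + (C2*sin(2^(1/3)*3^(2/3)*c/4) + C3*cos(2^(1/3)*3^(2/3)*c/4))*exp(-2^(1/3)*3^(1/6)*c/4)


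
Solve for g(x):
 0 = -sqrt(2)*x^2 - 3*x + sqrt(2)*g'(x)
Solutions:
 g(x) = C1 + x^3/3 + 3*sqrt(2)*x^2/4


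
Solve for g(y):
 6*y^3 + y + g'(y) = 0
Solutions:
 g(y) = C1 - 3*y^4/2 - y^2/2


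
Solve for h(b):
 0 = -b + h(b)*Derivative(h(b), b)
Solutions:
 h(b) = -sqrt(C1 + b^2)
 h(b) = sqrt(C1 + b^2)


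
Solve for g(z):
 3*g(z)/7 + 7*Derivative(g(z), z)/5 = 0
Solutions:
 g(z) = C1*exp(-15*z/49)


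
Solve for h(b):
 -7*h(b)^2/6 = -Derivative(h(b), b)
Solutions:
 h(b) = -6/(C1 + 7*b)


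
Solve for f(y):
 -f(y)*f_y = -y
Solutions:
 f(y) = -sqrt(C1 + y^2)
 f(y) = sqrt(C1 + y^2)


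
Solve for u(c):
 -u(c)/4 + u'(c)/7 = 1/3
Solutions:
 u(c) = C1*exp(7*c/4) - 4/3


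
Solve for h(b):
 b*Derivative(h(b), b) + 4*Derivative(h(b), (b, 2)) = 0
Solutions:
 h(b) = C1 + C2*erf(sqrt(2)*b/4)


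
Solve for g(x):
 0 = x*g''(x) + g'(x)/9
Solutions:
 g(x) = C1 + C2*x^(8/9)


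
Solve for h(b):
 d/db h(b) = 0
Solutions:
 h(b) = C1


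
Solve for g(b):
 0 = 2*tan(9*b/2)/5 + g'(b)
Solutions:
 g(b) = C1 + 4*log(cos(9*b/2))/45


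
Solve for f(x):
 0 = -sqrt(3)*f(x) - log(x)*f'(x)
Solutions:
 f(x) = C1*exp(-sqrt(3)*li(x))


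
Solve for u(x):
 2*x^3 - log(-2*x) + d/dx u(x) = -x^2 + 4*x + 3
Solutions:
 u(x) = C1 - x^4/2 - x^3/3 + 2*x^2 + x*log(-x) + x*(log(2) + 2)


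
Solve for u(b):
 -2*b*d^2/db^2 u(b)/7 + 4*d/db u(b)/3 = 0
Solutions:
 u(b) = C1 + C2*b^(17/3)


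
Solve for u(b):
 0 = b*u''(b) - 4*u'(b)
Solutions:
 u(b) = C1 + C2*b^5


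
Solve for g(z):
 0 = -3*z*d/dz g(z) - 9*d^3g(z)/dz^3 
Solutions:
 g(z) = C1 + Integral(C2*airyai(-3^(2/3)*z/3) + C3*airybi(-3^(2/3)*z/3), z)


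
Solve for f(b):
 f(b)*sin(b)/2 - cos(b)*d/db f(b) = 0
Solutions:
 f(b) = C1/sqrt(cos(b))


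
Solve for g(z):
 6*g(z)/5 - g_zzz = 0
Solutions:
 g(z) = C3*exp(5^(2/3)*6^(1/3)*z/5) + (C1*sin(2^(1/3)*3^(5/6)*5^(2/3)*z/10) + C2*cos(2^(1/3)*3^(5/6)*5^(2/3)*z/10))*exp(-5^(2/3)*6^(1/3)*z/10)


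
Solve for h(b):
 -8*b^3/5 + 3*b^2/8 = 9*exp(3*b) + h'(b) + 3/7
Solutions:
 h(b) = C1 - 2*b^4/5 + b^3/8 - 3*b/7 - 3*exp(3*b)


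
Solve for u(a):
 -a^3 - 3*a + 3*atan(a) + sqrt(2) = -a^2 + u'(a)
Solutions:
 u(a) = C1 - a^4/4 + a^3/3 - 3*a^2/2 + 3*a*atan(a) + sqrt(2)*a - 3*log(a^2 + 1)/2


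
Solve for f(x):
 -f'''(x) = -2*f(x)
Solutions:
 f(x) = C3*exp(2^(1/3)*x) + (C1*sin(2^(1/3)*sqrt(3)*x/2) + C2*cos(2^(1/3)*sqrt(3)*x/2))*exp(-2^(1/3)*x/2)


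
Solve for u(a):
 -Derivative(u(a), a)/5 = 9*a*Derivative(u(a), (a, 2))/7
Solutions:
 u(a) = C1 + C2*a^(38/45)


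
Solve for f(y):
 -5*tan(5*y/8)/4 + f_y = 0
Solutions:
 f(y) = C1 - 2*log(cos(5*y/8))


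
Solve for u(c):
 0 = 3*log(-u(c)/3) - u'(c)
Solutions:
 -Integral(1/(log(-_y) - log(3)), (_y, u(c)))/3 = C1 - c


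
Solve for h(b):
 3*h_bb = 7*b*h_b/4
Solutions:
 h(b) = C1 + C2*erfi(sqrt(42)*b/12)


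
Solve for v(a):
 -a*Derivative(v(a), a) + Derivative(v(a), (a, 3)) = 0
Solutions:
 v(a) = C1 + Integral(C2*airyai(a) + C3*airybi(a), a)


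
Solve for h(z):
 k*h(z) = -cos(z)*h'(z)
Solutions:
 h(z) = C1*exp(k*(log(sin(z) - 1) - log(sin(z) + 1))/2)


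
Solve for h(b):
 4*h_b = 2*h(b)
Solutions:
 h(b) = C1*exp(b/2)


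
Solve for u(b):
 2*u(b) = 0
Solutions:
 u(b) = 0


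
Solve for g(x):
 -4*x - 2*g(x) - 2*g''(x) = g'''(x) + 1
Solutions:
 g(x) = C1*exp(x*(-4 + 4/(3*sqrt(129) + 35)^(1/3) + (3*sqrt(129) + 35)^(1/3))/6)*sin(sqrt(3)*x*(-(3*sqrt(129) + 35)^(1/3) + 4/(3*sqrt(129) + 35)^(1/3))/6) + C2*exp(x*(-4 + 4/(3*sqrt(129) + 35)^(1/3) + (3*sqrt(129) + 35)^(1/3))/6)*cos(sqrt(3)*x*(-(3*sqrt(129) + 35)^(1/3) + 4/(3*sqrt(129) + 35)^(1/3))/6) + C3*exp(-x*(4/(3*sqrt(129) + 35)^(1/3) + 2 + (3*sqrt(129) + 35)^(1/3))/3) - 2*x - 1/2


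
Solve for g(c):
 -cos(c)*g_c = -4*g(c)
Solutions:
 g(c) = C1*(sin(c)^2 + 2*sin(c) + 1)/(sin(c)^2 - 2*sin(c) + 1)


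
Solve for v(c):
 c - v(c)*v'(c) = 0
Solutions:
 v(c) = -sqrt(C1 + c^2)
 v(c) = sqrt(C1 + c^2)


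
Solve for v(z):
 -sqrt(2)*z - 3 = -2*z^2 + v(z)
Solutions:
 v(z) = 2*z^2 - sqrt(2)*z - 3


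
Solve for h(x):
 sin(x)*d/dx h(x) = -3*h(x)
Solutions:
 h(x) = C1*(cos(x) + 1)^(3/2)/(cos(x) - 1)^(3/2)


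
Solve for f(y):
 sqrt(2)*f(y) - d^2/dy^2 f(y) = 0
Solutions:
 f(y) = C1*exp(-2^(1/4)*y) + C2*exp(2^(1/4)*y)


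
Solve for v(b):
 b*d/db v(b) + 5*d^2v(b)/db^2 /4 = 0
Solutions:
 v(b) = C1 + C2*erf(sqrt(10)*b/5)


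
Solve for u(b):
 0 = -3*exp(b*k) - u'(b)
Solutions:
 u(b) = C1 - 3*exp(b*k)/k


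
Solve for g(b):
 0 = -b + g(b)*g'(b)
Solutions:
 g(b) = -sqrt(C1 + b^2)
 g(b) = sqrt(C1 + b^2)


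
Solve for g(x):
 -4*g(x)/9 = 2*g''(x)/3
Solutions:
 g(x) = C1*sin(sqrt(6)*x/3) + C2*cos(sqrt(6)*x/3)


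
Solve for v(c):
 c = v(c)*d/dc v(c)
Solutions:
 v(c) = -sqrt(C1 + c^2)
 v(c) = sqrt(C1 + c^2)


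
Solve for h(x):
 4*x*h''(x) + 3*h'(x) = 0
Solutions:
 h(x) = C1 + C2*x^(1/4)


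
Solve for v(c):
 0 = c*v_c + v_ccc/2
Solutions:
 v(c) = C1 + Integral(C2*airyai(-2^(1/3)*c) + C3*airybi(-2^(1/3)*c), c)


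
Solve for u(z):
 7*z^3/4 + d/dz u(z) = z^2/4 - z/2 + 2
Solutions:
 u(z) = C1 - 7*z^4/16 + z^3/12 - z^2/4 + 2*z


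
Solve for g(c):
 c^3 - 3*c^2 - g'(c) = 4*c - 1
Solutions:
 g(c) = C1 + c^4/4 - c^3 - 2*c^2 + c


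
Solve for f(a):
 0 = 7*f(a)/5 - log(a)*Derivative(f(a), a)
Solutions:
 f(a) = C1*exp(7*li(a)/5)


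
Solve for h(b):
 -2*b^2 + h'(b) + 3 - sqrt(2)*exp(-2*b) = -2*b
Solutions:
 h(b) = C1 + 2*b^3/3 - b^2 - 3*b - sqrt(2)*exp(-2*b)/2


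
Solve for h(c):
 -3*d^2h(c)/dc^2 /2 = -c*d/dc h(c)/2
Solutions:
 h(c) = C1 + C2*erfi(sqrt(6)*c/6)


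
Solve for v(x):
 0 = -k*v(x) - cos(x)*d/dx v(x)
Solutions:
 v(x) = C1*exp(k*(log(sin(x) - 1) - log(sin(x) + 1))/2)


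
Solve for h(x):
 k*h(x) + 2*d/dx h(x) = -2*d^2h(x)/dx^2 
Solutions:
 h(x) = C1*exp(x*(sqrt(1 - 2*k) - 1)/2) + C2*exp(-x*(sqrt(1 - 2*k) + 1)/2)


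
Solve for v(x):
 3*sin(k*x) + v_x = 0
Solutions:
 v(x) = C1 + 3*cos(k*x)/k


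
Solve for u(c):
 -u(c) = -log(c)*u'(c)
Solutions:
 u(c) = C1*exp(li(c))


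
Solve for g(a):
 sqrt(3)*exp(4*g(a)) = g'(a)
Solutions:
 g(a) = log(-(-1/(C1 + 4*sqrt(3)*a))^(1/4))
 g(a) = log(-1/(C1 + 4*sqrt(3)*a))/4
 g(a) = log(-I*(-1/(C1 + 4*sqrt(3)*a))^(1/4))
 g(a) = log(I*(-1/(C1 + 4*sqrt(3)*a))^(1/4))


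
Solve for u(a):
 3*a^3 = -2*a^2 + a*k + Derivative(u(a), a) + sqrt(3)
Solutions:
 u(a) = C1 + 3*a^4/4 + 2*a^3/3 - a^2*k/2 - sqrt(3)*a


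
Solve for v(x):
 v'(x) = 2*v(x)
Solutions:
 v(x) = C1*exp(2*x)


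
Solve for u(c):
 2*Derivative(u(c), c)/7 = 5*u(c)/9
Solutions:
 u(c) = C1*exp(35*c/18)


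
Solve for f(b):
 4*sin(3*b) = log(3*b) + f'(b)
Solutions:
 f(b) = C1 - b*log(b) - b*log(3) + b - 4*cos(3*b)/3


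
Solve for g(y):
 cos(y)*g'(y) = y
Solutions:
 g(y) = C1 + Integral(y/cos(y), y)


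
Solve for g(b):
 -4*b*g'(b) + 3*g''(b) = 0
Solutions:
 g(b) = C1 + C2*erfi(sqrt(6)*b/3)


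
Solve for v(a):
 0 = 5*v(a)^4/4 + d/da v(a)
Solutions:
 v(a) = 2^(2/3)*(1/(C1 + 15*a))^(1/3)
 v(a) = (-6^(2/3) - 3*2^(2/3)*3^(1/6)*I)*(1/(C1 + 5*a))^(1/3)/6
 v(a) = (-6^(2/3) + 3*2^(2/3)*3^(1/6)*I)*(1/(C1 + 5*a))^(1/3)/6


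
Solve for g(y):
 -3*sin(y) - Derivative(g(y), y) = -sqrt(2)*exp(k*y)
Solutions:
 g(y) = C1 + 3*cos(y) + sqrt(2)*exp(k*y)/k


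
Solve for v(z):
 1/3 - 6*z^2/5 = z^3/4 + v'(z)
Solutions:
 v(z) = C1 - z^4/16 - 2*z^3/5 + z/3


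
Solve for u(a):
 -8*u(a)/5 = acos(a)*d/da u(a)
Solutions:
 u(a) = C1*exp(-8*Integral(1/acos(a), a)/5)


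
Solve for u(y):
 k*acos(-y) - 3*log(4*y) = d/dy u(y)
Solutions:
 u(y) = C1 + k*(y*acos(-y) + sqrt(1 - y^2)) - 3*y*log(y) - 6*y*log(2) + 3*y


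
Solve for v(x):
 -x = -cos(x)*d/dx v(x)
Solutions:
 v(x) = C1 + Integral(x/cos(x), x)


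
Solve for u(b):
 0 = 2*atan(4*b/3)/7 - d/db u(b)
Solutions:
 u(b) = C1 + 2*b*atan(4*b/3)/7 - 3*log(16*b^2 + 9)/28


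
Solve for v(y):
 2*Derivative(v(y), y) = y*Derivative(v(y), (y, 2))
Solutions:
 v(y) = C1 + C2*y^3


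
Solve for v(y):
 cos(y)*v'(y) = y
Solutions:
 v(y) = C1 + Integral(y/cos(y), y)


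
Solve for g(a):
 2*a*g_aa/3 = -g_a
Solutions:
 g(a) = C1 + C2/sqrt(a)


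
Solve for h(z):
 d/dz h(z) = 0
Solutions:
 h(z) = C1


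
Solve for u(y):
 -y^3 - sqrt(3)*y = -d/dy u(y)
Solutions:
 u(y) = C1 + y^4/4 + sqrt(3)*y^2/2


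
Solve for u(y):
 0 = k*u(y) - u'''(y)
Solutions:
 u(y) = C1*exp(k^(1/3)*y) + C2*exp(k^(1/3)*y*(-1 + sqrt(3)*I)/2) + C3*exp(-k^(1/3)*y*(1 + sqrt(3)*I)/2)


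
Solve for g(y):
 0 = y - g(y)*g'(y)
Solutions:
 g(y) = -sqrt(C1 + y^2)
 g(y) = sqrt(C1 + y^2)


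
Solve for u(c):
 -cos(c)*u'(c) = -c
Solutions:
 u(c) = C1 + Integral(c/cos(c), c)


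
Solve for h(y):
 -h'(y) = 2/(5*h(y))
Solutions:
 h(y) = -sqrt(C1 - 20*y)/5
 h(y) = sqrt(C1 - 20*y)/5


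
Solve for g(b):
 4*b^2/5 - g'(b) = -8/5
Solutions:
 g(b) = C1 + 4*b^3/15 + 8*b/5


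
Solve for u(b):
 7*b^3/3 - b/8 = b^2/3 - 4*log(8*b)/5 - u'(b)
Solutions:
 u(b) = C1 - 7*b^4/12 + b^3/9 + b^2/16 - 4*b*log(b)/5 - 12*b*log(2)/5 + 4*b/5


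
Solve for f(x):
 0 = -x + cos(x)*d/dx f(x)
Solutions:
 f(x) = C1 + Integral(x/cos(x), x)


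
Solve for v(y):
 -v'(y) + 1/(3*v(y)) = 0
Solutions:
 v(y) = -sqrt(C1 + 6*y)/3
 v(y) = sqrt(C1 + 6*y)/3


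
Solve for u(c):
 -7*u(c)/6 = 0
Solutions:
 u(c) = 0


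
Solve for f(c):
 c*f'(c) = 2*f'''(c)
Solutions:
 f(c) = C1 + Integral(C2*airyai(2^(2/3)*c/2) + C3*airybi(2^(2/3)*c/2), c)


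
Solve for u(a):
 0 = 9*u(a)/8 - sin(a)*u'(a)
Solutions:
 u(a) = C1*(cos(a) - 1)^(9/16)/(cos(a) + 1)^(9/16)


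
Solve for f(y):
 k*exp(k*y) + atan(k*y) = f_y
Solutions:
 f(y) = C1 + k*Piecewise((exp(k*y)/k, Ne(k, 0)), (y, True)) + Piecewise((y*atan(k*y) - log(k^2*y^2 + 1)/(2*k), Ne(k, 0)), (0, True))


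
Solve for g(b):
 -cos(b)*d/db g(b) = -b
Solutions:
 g(b) = C1 + Integral(b/cos(b), b)


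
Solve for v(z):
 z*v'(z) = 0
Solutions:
 v(z) = C1


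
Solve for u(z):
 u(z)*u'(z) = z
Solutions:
 u(z) = -sqrt(C1 + z^2)
 u(z) = sqrt(C1 + z^2)


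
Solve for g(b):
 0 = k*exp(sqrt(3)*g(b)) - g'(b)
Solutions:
 g(b) = sqrt(3)*(2*log(-1/(C1 + b*k)) - log(3))/6


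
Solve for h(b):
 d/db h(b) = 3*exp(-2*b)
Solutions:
 h(b) = C1 - 3*exp(-2*b)/2


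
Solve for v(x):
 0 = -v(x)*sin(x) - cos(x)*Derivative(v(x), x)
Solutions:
 v(x) = C1*cos(x)


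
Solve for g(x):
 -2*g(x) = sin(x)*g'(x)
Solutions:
 g(x) = C1*(cos(x) + 1)/(cos(x) - 1)


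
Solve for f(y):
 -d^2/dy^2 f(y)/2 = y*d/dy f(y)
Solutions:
 f(y) = C1 + C2*erf(y)


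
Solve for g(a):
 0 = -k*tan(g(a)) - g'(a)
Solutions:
 g(a) = pi - asin(C1*exp(-a*k))
 g(a) = asin(C1*exp(-a*k))


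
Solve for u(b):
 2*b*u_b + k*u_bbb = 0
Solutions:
 u(b) = C1 + Integral(C2*airyai(2^(1/3)*b*(-1/k)^(1/3)) + C3*airybi(2^(1/3)*b*(-1/k)^(1/3)), b)


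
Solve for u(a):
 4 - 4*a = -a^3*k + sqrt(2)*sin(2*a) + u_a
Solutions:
 u(a) = C1 + a^4*k/4 - 2*a^2 + 4*a + sqrt(2)*cos(2*a)/2


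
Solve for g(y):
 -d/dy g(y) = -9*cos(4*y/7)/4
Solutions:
 g(y) = C1 + 63*sin(4*y/7)/16


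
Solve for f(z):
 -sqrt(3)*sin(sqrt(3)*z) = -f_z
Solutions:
 f(z) = C1 - cos(sqrt(3)*z)


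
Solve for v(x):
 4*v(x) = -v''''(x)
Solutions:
 v(x) = (C1*sin(x) + C2*cos(x))*exp(-x) + (C3*sin(x) + C4*cos(x))*exp(x)


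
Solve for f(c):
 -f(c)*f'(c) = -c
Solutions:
 f(c) = -sqrt(C1 + c^2)
 f(c) = sqrt(C1 + c^2)


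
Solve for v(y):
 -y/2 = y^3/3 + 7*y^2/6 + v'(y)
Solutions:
 v(y) = C1 - y^4/12 - 7*y^3/18 - y^2/4


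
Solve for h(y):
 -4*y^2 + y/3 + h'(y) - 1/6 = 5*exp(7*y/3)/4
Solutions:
 h(y) = C1 + 4*y^3/3 - y^2/6 + y/6 + 15*exp(7*y/3)/28


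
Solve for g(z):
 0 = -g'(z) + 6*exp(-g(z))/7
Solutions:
 g(z) = log(C1 + 6*z/7)


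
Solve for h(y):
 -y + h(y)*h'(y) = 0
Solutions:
 h(y) = -sqrt(C1 + y^2)
 h(y) = sqrt(C1 + y^2)


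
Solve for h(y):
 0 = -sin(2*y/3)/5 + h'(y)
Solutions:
 h(y) = C1 - 3*cos(2*y/3)/10


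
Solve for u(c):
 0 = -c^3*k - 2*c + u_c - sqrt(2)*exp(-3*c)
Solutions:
 u(c) = C1 + c^4*k/4 + c^2 - sqrt(2)*exp(-3*c)/3


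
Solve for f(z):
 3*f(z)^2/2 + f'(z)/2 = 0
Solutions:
 f(z) = 1/(C1 + 3*z)


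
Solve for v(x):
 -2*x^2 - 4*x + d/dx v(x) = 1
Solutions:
 v(x) = C1 + 2*x^3/3 + 2*x^2 + x


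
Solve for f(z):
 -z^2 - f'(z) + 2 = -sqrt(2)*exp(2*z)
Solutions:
 f(z) = C1 - z^3/3 + 2*z + sqrt(2)*exp(2*z)/2


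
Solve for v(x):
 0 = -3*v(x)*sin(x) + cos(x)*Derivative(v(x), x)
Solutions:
 v(x) = C1/cos(x)^3


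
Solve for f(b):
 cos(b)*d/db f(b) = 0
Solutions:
 f(b) = C1


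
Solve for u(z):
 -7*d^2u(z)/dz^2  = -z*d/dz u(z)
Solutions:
 u(z) = C1 + C2*erfi(sqrt(14)*z/14)


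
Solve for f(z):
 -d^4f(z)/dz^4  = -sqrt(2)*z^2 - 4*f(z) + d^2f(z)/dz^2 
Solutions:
 f(z) = C1*exp(-sqrt(2)*z*sqrt(-1 + sqrt(17))/2) + C2*exp(sqrt(2)*z*sqrt(-1 + sqrt(17))/2) + C3*sin(sqrt(2)*z*sqrt(1 + sqrt(17))/2) + C4*cos(sqrt(2)*z*sqrt(1 + sqrt(17))/2) - sqrt(2)*z^2/4 - sqrt(2)/8


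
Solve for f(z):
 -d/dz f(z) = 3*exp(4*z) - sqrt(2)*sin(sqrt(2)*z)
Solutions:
 f(z) = C1 - 3*exp(4*z)/4 - cos(sqrt(2)*z)


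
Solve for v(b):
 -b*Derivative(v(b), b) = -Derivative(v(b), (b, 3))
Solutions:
 v(b) = C1 + Integral(C2*airyai(b) + C3*airybi(b), b)


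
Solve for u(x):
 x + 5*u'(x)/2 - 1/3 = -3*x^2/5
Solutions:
 u(x) = C1 - 2*x^3/25 - x^2/5 + 2*x/15


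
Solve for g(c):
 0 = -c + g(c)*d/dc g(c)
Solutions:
 g(c) = -sqrt(C1 + c^2)
 g(c) = sqrt(C1 + c^2)


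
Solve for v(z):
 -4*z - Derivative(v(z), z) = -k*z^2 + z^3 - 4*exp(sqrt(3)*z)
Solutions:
 v(z) = C1 + k*z^3/3 - z^4/4 - 2*z^2 + 4*sqrt(3)*exp(sqrt(3)*z)/3


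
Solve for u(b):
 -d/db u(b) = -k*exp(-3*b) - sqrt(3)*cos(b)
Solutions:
 u(b) = C1 - k*exp(-3*b)/3 + sqrt(3)*sin(b)


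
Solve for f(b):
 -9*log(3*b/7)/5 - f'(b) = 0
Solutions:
 f(b) = C1 - 9*b*log(b)/5 - 9*b*log(3)/5 + 9*b/5 + 9*b*log(7)/5


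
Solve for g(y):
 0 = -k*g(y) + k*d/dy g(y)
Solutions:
 g(y) = C1*exp(y)


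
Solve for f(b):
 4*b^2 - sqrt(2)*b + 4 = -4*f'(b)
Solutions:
 f(b) = C1 - b^3/3 + sqrt(2)*b^2/8 - b


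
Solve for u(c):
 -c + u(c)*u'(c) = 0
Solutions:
 u(c) = -sqrt(C1 + c^2)
 u(c) = sqrt(C1 + c^2)


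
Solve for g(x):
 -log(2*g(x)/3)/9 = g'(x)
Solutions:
 9*Integral(1/(log(_y) - log(3) + log(2)), (_y, g(x))) = C1 - x


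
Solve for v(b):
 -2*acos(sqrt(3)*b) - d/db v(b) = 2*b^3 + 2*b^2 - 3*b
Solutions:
 v(b) = C1 - b^4/2 - 2*b^3/3 + 3*b^2/2 - 2*b*acos(sqrt(3)*b) + 2*sqrt(3)*sqrt(1 - 3*b^2)/3


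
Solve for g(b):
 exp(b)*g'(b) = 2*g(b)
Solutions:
 g(b) = C1*exp(-2*exp(-b))


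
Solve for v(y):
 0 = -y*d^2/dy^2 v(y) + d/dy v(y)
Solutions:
 v(y) = C1 + C2*y^2


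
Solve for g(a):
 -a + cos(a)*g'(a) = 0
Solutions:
 g(a) = C1 + Integral(a/cos(a), a)


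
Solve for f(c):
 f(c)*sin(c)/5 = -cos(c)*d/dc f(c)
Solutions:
 f(c) = C1*cos(c)^(1/5)


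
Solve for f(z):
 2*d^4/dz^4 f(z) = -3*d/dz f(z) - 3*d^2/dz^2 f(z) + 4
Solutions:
 f(z) = C1 + C2*exp(-2^(1/3)*z*(-(3 + sqrt(11))^(1/3) + 2^(1/3)/(3 + sqrt(11))^(1/3))/4)*sin(2^(1/3)*sqrt(3)*z*(2^(1/3)/(3 + sqrt(11))^(1/3) + (3 + sqrt(11))^(1/3))/4) + C3*exp(-2^(1/3)*z*(-(3 + sqrt(11))^(1/3) + 2^(1/3)/(3 + sqrt(11))^(1/3))/4)*cos(2^(1/3)*sqrt(3)*z*(2^(1/3)/(3 + sqrt(11))^(1/3) + (3 + sqrt(11))^(1/3))/4) + C4*exp(2^(1/3)*z*(-(3 + sqrt(11))^(1/3) + 2^(1/3)/(3 + sqrt(11))^(1/3))/2) + 4*z/3


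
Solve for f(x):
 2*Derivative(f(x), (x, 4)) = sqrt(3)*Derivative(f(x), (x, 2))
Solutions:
 f(x) = C1 + C2*x + C3*exp(-sqrt(2)*3^(1/4)*x/2) + C4*exp(sqrt(2)*3^(1/4)*x/2)


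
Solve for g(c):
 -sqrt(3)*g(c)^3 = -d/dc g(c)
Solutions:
 g(c) = -sqrt(2)*sqrt(-1/(C1 + sqrt(3)*c))/2
 g(c) = sqrt(2)*sqrt(-1/(C1 + sqrt(3)*c))/2


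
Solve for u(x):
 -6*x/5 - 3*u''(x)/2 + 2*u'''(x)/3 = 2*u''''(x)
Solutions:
 u(x) = C1 + C2*x - 2*x^3/15 - 8*x^2/45 + (C3*sin(sqrt(26)*x/6) + C4*cos(sqrt(26)*x/6))*exp(x/6)


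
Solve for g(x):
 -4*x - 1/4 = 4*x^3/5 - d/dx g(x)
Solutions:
 g(x) = C1 + x^4/5 + 2*x^2 + x/4


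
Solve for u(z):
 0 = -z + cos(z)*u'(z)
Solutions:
 u(z) = C1 + Integral(z/cos(z), z)


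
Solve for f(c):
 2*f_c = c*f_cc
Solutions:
 f(c) = C1 + C2*c^3


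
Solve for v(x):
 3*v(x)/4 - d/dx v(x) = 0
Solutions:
 v(x) = C1*exp(3*x/4)


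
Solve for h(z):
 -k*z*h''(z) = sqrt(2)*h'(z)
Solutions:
 h(z) = C1 + z^(((re(k) - sqrt(2))*re(k) + im(k)^2)/(re(k)^2 + im(k)^2))*(C2*sin(sqrt(2)*log(z)*Abs(im(k))/(re(k)^2 + im(k)^2)) + C3*cos(sqrt(2)*log(z)*im(k)/(re(k)^2 + im(k)^2)))


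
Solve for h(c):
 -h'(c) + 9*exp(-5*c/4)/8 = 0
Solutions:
 h(c) = C1 - 9*exp(-5*c/4)/10


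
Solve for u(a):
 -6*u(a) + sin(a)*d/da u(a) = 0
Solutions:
 u(a) = C1*(cos(a)^3 - 3*cos(a)^2 + 3*cos(a) - 1)/(cos(a)^3 + 3*cos(a)^2 + 3*cos(a) + 1)


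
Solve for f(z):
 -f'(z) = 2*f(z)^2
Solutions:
 f(z) = 1/(C1 + 2*z)


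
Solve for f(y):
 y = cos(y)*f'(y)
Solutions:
 f(y) = C1 + Integral(y/cos(y), y)


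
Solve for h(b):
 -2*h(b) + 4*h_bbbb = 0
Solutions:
 h(b) = C1*exp(-2^(3/4)*b/2) + C2*exp(2^(3/4)*b/2) + C3*sin(2^(3/4)*b/2) + C4*cos(2^(3/4)*b/2)


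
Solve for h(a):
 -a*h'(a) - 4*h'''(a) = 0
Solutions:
 h(a) = C1 + Integral(C2*airyai(-2^(1/3)*a/2) + C3*airybi(-2^(1/3)*a/2), a)


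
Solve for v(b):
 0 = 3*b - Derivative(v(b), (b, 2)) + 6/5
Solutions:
 v(b) = C1 + C2*b + b^3/2 + 3*b^2/5


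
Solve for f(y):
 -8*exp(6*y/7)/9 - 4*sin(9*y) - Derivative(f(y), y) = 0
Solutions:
 f(y) = C1 - 28*exp(6*y/7)/27 + 4*cos(9*y)/9


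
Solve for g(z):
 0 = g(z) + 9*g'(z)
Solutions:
 g(z) = C1*exp(-z/9)


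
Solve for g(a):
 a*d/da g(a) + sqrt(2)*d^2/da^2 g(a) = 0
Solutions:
 g(a) = C1 + C2*erf(2^(1/4)*a/2)


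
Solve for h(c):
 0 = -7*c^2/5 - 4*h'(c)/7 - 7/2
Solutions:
 h(c) = C1 - 49*c^3/60 - 49*c/8


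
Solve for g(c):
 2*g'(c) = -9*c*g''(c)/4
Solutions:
 g(c) = C1 + C2*c^(1/9)


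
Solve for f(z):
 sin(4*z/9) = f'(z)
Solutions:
 f(z) = C1 - 9*cos(4*z/9)/4


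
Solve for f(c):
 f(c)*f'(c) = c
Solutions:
 f(c) = -sqrt(C1 + c^2)
 f(c) = sqrt(C1 + c^2)


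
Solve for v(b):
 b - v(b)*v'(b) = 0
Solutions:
 v(b) = -sqrt(C1 + b^2)
 v(b) = sqrt(C1 + b^2)


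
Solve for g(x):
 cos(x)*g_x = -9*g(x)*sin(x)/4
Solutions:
 g(x) = C1*cos(x)^(9/4)


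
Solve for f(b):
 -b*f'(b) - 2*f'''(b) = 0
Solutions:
 f(b) = C1 + Integral(C2*airyai(-2^(2/3)*b/2) + C3*airybi(-2^(2/3)*b/2), b)
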